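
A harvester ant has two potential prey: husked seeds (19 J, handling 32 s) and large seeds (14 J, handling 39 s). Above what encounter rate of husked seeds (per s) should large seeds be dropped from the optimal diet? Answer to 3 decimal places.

0.048 per s

Drop large seeds once their profitability E₂/h₂ falls below the rate achievable on husked seeds alone: E₂/h₂ = λE₁/(1 + λh₁).
Solve for λ: λE₁h₂ = E₂(1 + λh₁) → λ(E₁h₂ − E₂h₁) = E₂ → λ = E₂/(E₁h₂ − E₂h₁).
λ = 14/(19×39 − 14×32) = 14/293 = 0.04778 per s.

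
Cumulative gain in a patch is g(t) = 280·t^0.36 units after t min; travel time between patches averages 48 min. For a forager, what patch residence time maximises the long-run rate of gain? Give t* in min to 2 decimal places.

Optimal t* satisfies g'(t*) = g(t*)/(T + t*).
g'(t) = 0.36·280·t^-0.64. Setting 0.36·280·t^-0.64 = 280·t^0.36/(48+t) gives 0.36(48+t) = t, so 0.64·t = 0.36×48.
t* = 0.36×48/0.64 = 27 min.

27.00 min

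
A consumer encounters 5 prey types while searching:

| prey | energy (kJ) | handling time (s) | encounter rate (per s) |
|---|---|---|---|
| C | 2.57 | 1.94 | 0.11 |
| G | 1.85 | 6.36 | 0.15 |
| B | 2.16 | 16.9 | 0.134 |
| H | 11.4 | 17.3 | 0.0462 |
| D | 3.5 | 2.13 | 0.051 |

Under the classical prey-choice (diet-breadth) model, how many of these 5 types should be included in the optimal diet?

Profitabilities (E/h, kJ/s): D 1.64, C 1.32, H 0.659, G 0.291, B 0.128. Add prey in this order while the next type's profitability exceeds the intake rate on those already taken.
Rate on top 1: 0.161. C: 1.32 > 0.161 → include.
Rate on top 2: 0.3489. H: 0.659 > 0.3489 → include.
Rate on top 3: 0.4657. G: 0.291 < 0.4657 → exclude; stop.
Optimal diet: D, C, H — 3 of 5 types.

3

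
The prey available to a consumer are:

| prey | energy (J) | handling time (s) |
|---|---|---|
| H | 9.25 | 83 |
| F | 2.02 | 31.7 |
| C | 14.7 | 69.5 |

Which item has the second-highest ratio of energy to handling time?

In descending order of E/h:
C: 14.7/69.5 = 0.212 J/s
H: 9.25/83 = 0.111 J/s
F: 2.02/31.7 = 0.0637 J/s

H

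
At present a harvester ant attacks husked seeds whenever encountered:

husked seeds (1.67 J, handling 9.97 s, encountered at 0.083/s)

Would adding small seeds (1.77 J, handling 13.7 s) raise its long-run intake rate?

Yes

Intake rate on the current diet: R = (0.083×1.67) / (1 + 0.083×9.97) = 0.1386/1.828 = 0.07585 J/s.
small seeds: E/h = 1.77/13.7 = 0.1292 J/s.
0.1292 > 0.07585, so adding small seeds raises the average — include it.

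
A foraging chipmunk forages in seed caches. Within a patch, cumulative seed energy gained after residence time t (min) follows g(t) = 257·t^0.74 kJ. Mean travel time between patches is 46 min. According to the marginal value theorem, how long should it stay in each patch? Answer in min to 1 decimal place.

Maximise g(t)/(T+t): set derivative to zero → g'(t)(T+t) = g(t).
g'(t) = 0.74·257·t^-0.26. Setting 0.74·257·t^-0.26 = 257·t^0.74/(46+t) gives 0.74(46+t) = t, so 0.26·t = 0.74×46.
t* = 0.74×46/0.26 = 130.9 min.

130.9 min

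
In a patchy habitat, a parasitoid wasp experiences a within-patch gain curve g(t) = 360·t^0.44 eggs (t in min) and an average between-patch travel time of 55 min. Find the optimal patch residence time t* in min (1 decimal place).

43.2 min

Maximise g(t)/(T+t): set derivative to zero → g'(t)(T+t) = g(t).
g'(t) = 0.44·360·t^-0.56. Setting 0.44·360·t^-0.56 = 360·t^0.44/(55+t) gives 0.44(55+t) = t, so 0.56·t = 0.44×55.
t* = 0.44×55/0.56 = 43.21 min.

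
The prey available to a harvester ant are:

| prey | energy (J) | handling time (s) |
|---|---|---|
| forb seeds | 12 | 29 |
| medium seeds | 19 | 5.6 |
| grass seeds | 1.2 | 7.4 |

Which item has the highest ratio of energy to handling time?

In descending order of E/h:
medium seeds: 19/5.6 = 3.39 J/s
forb seeds: 12/29 = 0.414 J/s
grass seeds: 1.2/7.4 = 0.162 J/s

medium seeds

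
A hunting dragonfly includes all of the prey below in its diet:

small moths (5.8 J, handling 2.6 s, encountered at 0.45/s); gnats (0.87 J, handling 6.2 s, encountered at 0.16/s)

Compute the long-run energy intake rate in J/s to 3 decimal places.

R = (0.45×5.8 + 0.16×0.87) / (1 + 0.45×2.6 + 0.16×6.2) = 2.749/3.162 = 0.8694 J/s.

0.869 J/s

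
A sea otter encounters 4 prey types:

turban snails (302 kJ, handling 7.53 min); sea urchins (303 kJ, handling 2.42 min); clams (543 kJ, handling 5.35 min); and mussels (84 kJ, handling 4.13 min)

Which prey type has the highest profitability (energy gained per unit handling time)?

In descending order of E/h:
sea urchins: 303/2.42 = 125 kJ/min
clams: 543/5.35 = 101 kJ/min
turban snails: 302/7.53 = 40.1 kJ/min
mussels: 84/4.13 = 20.3 kJ/min

sea urchins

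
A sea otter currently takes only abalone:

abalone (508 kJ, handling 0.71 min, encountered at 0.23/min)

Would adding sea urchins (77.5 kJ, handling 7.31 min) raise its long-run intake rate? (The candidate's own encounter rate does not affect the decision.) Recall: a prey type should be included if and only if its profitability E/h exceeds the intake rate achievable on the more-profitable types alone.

Intake rate on the current diet: R = (0.23×508) / (1 + 0.23×0.71) = 116.8/1.163 = 100.4 kJ/min.
Profitability of sea urchins: 77.5/7.31 = 10.6 kJ/min.
10.6 < 100.4, so adding sea urchins would lower the average — exclude it.

No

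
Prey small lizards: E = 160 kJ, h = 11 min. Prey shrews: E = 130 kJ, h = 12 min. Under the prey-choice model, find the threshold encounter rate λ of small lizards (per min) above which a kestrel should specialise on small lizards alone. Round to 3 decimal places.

0.265 per min

At the threshold, the rate on small lizards alone equals the profitability of shrews: λ·160/(1 + λ·11) = 130/12 = 10.83.
Rearranging, λ(160 − 10.83×11) = 10.83, so λ = 10.83/40.83 = 0.2653 per min.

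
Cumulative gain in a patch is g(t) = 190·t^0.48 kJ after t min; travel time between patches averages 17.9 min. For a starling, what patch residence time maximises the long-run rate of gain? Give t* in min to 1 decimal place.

16.5 min

Optimal t* satisfies g'(t*) = g(t*)/(T + t*).
g'(t) = 0.48·190·t^-0.52. Setting 0.48·190·t^-0.52 = 190·t^0.48/(17.9+t) gives 0.48(17.9+t) = t, so 0.52·t = 0.48×17.9.
t* = 0.48×17.9/0.52 = 16.52 min.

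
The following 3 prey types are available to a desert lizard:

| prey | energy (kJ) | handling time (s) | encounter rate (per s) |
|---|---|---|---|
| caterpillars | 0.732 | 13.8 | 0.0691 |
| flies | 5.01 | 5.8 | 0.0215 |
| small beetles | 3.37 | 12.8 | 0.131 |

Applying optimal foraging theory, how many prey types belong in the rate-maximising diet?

2

Rank by E/h (kJ/s): flies 0.864, small beetles 0.263, caterpillars 0.053. Include each in turn until the next type's E/h falls below the running intake rate.
Rate on top 1: 0.09577. small beetles: 0.263 > 0.09577 → include.
Rate on top 2: 0.196. caterpillars: 0.053 < 0.196 → exclude; stop.
Optimal diet: flies, small beetles — 2 of 3 types.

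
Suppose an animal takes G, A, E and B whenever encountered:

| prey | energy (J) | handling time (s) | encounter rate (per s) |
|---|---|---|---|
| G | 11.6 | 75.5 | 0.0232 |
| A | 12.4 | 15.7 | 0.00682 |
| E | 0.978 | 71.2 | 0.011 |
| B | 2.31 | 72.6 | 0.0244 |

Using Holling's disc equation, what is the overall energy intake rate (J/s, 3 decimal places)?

R = Σλ_iE_i / (1 + Σλ_ih_i)
Numerator: 0.0232×11.6 + 0.00682×12.4 + 0.011×0.978 + 0.0244×2.31 = 0.4208
Denominator: 1 + 0.0232×75.5 + 0.00682×15.7 + 0.011×71.2 + 0.0244×72.6 = 5.413
R = 0.4208/5.413 = 0.07774 J/s

0.078 J/s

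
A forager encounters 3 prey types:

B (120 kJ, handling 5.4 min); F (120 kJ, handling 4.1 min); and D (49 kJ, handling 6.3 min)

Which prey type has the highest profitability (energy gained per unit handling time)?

F

Profitability E/h (kJ/min): B = 120/5.4 = 22.2, F = 120/4.1 = 29.3, D = 49/6.3 = 7.78.
Ranked: F > B > D.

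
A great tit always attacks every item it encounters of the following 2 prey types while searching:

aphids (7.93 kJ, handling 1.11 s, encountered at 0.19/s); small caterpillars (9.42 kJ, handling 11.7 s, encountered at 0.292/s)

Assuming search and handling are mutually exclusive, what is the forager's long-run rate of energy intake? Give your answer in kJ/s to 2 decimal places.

R = (0.19×7.93 + 0.292×9.42) / (1 + 0.19×1.11 + 0.292×11.7) = 4.257/4.627 = 0.92 kJ/s.

0.92 kJ/s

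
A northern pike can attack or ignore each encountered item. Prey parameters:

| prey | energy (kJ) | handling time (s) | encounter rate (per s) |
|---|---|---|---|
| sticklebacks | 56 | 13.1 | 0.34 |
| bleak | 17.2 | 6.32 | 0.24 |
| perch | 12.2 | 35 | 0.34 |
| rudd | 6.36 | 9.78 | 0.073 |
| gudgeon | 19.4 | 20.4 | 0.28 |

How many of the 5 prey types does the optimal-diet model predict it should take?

E/h in descending order: sticklebacks 4.27, bleak 2.72, gudgeon 0.951, rudd 0.65, perch 0.349 kJ/s. The optimal diet is the largest prefix of this list for which every included type satisfies E_i/h_i > R on the types above it.
Rate on top 1: 3.491. bleak: 2.72 < 3.491 → exclude; stop.
Optimal diet: sticklebacks — 1 of 5 types.

1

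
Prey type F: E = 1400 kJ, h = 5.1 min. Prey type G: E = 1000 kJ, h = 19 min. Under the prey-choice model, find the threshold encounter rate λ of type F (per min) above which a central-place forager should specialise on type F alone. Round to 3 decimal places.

At the threshold, the rate on type F alone equals the profitability of type G: λ·1400/(1 + λ·5.1) = 1000/19 = 52.63.
Rearranging, λ(1400 − 52.63×5.1) = 52.63, so λ = 52.63/1132 = 0.04651 per min.

0.047 per min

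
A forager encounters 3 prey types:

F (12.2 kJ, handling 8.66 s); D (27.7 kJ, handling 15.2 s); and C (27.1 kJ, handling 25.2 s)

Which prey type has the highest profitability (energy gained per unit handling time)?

Profitability E/h (kJ/s): F = 12.2/8.66 = 1.41, D = 27.7/15.2 = 1.82, C = 27.1/25.2 = 1.08.
Ranked: D > F > C.

D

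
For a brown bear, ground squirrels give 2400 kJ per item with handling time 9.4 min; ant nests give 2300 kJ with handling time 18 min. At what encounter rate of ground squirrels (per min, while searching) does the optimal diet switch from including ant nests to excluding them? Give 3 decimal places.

At the threshold, the rate on ground squirrels alone equals the profitability of ant nests: λ·2400/(1 + λ·9.4) = 2300/18 = 127.8.
Rearranging, λ(2400 − 127.8×9.4) = 127.8, so λ = 127.8/1199 = 0.1066 per min.

0.107 per min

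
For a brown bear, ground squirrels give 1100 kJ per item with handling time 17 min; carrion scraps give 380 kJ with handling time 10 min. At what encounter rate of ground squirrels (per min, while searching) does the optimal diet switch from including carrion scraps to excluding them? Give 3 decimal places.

0.084 per min

At the threshold, the rate on ground squirrels alone equals the profitability of carrion scraps: λ·1100/(1 + λ·17) = 380/10 = 38.
Rearranging, λ(1100 − 38×17) = 38, so λ = 38/454 = 0.0837 per min.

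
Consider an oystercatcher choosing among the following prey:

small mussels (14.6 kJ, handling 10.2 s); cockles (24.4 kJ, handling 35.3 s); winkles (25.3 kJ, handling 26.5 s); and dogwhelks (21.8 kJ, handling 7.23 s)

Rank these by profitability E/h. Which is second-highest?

small mussels

In descending order of E/h:
dogwhelks: 21.8/7.23 = 3.02 kJ/s
small mussels: 14.6/10.2 = 1.43 kJ/s
winkles: 25.3/26.5 = 0.955 kJ/s
cockles: 24.4/35.3 = 0.691 kJ/s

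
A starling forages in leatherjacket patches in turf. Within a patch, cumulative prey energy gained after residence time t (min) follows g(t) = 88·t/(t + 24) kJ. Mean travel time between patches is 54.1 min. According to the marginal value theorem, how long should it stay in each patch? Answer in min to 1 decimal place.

36.0 min

Maximise g(t)/(T+t): set derivative to zero → g'(t)(T+t) = g(t).
g'(t) = 88·24/(t + 24)². Setting 88·24/(t+24)² = 88t/[(t+24)(54.1+t)] gives 24(54.1+t) = t(t+24), so t² = 24×54.1 = 1298.
t* = √1298 = 36.03 min.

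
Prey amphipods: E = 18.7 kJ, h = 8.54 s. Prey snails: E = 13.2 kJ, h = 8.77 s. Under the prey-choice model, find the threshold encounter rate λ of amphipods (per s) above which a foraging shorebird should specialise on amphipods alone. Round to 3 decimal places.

0.257 per s

At the threshold, the rate on amphipods alone equals the profitability of snails: λ·18.7/(1 + λ·8.54) = 13.2/8.77 = 1.505.
Rearranging, λ(18.7 − 1.505×8.54) = 1.505, so λ = 1.505/5.846 = 0.2575 per s.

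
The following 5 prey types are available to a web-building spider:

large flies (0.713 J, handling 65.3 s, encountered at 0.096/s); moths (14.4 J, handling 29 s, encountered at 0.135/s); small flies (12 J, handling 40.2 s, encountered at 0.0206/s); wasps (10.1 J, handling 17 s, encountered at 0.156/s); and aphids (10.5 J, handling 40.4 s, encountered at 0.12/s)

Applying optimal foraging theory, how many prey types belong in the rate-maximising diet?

2

E/h in descending order: wasps 0.594, moths 0.497, small flies 0.299, aphids 0.26, large flies 0.0109 J/s. The optimal diet is the largest prefix of this list for which every included type satisfies E_i/h_i > R on the types above it.
Rate on top 1: 0.4314. moths: 0.497 > 0.4314 → include.
Rate on top 2: 0.4651. small flies: 0.299 < 0.4651 → exclude; stop.
Optimal diet: wasps, moths — 2 of 5 types.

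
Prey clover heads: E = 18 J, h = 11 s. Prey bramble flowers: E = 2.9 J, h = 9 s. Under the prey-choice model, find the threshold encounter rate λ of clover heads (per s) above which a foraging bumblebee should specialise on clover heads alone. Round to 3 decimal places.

At the threshold, the rate on clover heads alone equals the profitability of bramble flowers: λ·18/(1 + λ·11) = 2.9/9 = 0.3222.
Rearranging, λ(18 − 0.3222×11) = 0.3222, so λ = 0.3222/14.46 = 0.02229 per s.

0.022 per s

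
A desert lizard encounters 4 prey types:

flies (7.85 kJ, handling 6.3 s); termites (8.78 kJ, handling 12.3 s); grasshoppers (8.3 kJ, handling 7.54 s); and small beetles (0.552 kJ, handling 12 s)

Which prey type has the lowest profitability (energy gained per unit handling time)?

In descending order of E/h:
flies: 7.85/6.3 = 1.25 kJ/s
grasshoppers: 8.3/7.54 = 1.1 kJ/s
termites: 8.78/12.3 = 0.714 kJ/s
small beetles: 0.552/12 = 0.046 kJ/s

small beetles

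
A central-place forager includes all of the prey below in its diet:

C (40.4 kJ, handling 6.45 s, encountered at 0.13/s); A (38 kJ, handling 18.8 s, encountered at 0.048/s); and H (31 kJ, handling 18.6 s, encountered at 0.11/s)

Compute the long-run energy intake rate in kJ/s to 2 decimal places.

Energy encountered per unit search time: 0.13×40.4 + 0.048×38 + 0.11×31 = 10.49 kJ/s.
Handling time per unit search time: 0.13×6.45 + 0.048×18.8 + 0.11×18.6 = 3.787.
Rate = 10.49/(1 + 3.787) = 2.191 kJ/s.

2.19 kJ/s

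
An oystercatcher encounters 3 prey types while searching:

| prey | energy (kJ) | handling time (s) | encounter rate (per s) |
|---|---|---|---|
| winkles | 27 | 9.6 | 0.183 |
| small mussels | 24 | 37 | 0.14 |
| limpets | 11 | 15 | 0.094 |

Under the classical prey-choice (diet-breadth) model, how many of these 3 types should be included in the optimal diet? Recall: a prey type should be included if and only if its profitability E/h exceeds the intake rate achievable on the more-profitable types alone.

Profitabilities (E/h, kJ/s): winkles 2.81, limpets 0.733, small mussels 0.649. Add prey in this order while the next type's profitability exceeds the intake rate on those already taken.
Rate on top 1: 1.792. limpets: 0.733 < 1.792 → exclude; stop.
Optimal diet: winkles — 1 of 3 types.

1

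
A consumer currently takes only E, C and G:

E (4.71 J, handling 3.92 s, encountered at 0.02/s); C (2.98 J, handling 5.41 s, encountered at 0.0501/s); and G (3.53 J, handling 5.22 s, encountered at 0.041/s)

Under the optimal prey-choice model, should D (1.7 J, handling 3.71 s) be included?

Yes

Intake rate on the current diet: R = (0.02×4.71 + 0.0501×2.98 + 0.041×3.53) / (1 + 0.02×3.92 + 0.0501×5.41 + 0.041×5.22) = 0.3882/1.563 = 0.2483 J/s.
Profitability of D: 1.7/3.71 = 0.4582 J/s.
0.4582 > 0.2483, so adding D raises the average — include it.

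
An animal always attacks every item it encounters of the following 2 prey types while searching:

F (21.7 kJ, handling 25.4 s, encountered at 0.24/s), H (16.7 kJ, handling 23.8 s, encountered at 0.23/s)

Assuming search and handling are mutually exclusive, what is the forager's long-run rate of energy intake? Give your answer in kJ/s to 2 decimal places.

R = Σλ_iE_i / (1 + Σλ_ih_i)
Numerator: 0.24×21.7 + 0.23×16.7 = 9.049
Denominator: 1 + 0.24×25.4 + 0.23×23.8 = 12.57
R = 9.049/12.57 = 0.7199 kJ/s

0.72 kJ/s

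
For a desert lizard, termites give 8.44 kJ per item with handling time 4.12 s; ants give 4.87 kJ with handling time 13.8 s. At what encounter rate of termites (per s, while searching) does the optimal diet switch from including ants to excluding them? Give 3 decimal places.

0.051 per s

The zero-one rule: include ants iff E₂/h₂ > λE₁/(1+λh₁). Equality gives the switch point.
λE₁h₂ = E₂ + λE₂h₁ ⇒ λ = E₂/(E₁h₂ − E₂h₁) = 4.87/(116.5 − 20.06) = 0.05051 per s.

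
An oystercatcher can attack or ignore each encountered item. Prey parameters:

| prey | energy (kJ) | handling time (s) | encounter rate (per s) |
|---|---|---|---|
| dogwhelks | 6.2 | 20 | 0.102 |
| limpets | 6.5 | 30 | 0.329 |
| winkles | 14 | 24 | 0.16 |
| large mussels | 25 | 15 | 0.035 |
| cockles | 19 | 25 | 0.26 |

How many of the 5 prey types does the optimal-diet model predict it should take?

Rank by E/h (kJ/s): large mussels 1.67, cockles 0.76, winkles 0.583, dogwhelks 0.31, limpets 0.217. Include each in turn until the next type's E/h falls below the running intake rate.
Rate on top 1: 0.5738. cockles: 0.76 > 0.5738 → include.
Rate on top 2: 0.7246. winkles: 0.583 < 0.7246 → exclude; stop.
Optimal diet: large mussels, cockles — 2 of 5 types.

2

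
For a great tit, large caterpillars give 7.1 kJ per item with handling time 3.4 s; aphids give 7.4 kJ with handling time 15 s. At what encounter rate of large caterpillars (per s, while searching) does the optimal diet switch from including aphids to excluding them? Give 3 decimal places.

0.091 per s

At the threshold, the rate on large caterpillars alone equals the profitability of aphids: λ·7.1/(1 + λ·3.4) = 7.4/15 = 0.4933.
Rearranging, λ(7.1 − 0.4933×3.4) = 0.4933, so λ = 0.4933/5.423 = 0.09098 per s.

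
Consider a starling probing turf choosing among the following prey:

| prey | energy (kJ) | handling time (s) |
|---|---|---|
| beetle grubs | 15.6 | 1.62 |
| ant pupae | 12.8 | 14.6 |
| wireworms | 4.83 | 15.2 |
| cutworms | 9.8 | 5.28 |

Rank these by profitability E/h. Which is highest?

beetle grubs

In descending order of E/h:
beetle grubs: 15.6/1.62 = 9.63 kJ/s
cutworms: 9.8/5.28 = 1.86 kJ/s
ant pupae: 12.8/14.6 = 0.877 kJ/s
wireworms: 4.83/15.2 = 0.318 kJ/s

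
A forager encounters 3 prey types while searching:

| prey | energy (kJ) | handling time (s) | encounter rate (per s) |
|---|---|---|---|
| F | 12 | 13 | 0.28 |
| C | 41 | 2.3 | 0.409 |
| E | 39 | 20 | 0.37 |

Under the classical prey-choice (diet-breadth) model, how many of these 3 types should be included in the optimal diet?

1

Rank by E/h (kJ/s): C 17.8, E 1.95, F 0.923. Include each in turn until the next type's E/h falls below the running intake rate.
Rate on top 1: 8.641. E: 1.95 < 8.641 → exclude; stop.
Optimal diet: C — 1 of 3 types.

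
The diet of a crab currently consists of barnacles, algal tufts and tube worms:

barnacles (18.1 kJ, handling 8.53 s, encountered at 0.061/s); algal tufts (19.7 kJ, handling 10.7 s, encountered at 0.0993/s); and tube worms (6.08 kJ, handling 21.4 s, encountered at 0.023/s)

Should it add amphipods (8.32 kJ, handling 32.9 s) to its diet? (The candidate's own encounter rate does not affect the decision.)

No

Intake rate on the current diet: R = (0.061×18.1 + 0.0993×19.7 + 0.023×6.08) / (1 + 0.061×8.53 + 0.0993×10.7 + 0.023×21.4) = 3.2/3.075 = 1.041 kJ/s.
Profitability of amphipods: 8.32/32.9 = 0.2529 kJ/s.
0.2529 < 1.041, so adding amphipods would lower the average — exclude it.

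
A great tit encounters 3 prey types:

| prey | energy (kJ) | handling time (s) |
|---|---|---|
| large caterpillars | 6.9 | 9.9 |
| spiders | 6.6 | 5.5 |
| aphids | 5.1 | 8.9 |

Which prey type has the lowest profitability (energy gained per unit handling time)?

aphids

In descending order of E/h:
spiders: 6.6/5.5 = 1.2 kJ/s
large caterpillars: 6.9/9.9 = 0.697 kJ/s
aphids: 5.1/8.9 = 0.573 kJ/s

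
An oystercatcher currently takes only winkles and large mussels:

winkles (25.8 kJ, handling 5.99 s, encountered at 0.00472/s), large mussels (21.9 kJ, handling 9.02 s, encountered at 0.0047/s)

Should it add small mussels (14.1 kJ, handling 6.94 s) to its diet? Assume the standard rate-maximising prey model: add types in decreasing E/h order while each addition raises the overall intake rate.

Yes

Intake rate on the current diet: R = (0.00472×25.8 + 0.0047×21.9) / (1 + 0.00472×5.99 + 0.0047×9.02) = 0.2247/1.071 = 0.2099 kJ/s.
Profitability of small mussels: 14.1/6.94 = 2.032 kJ/s.
2.032 > 0.2099, so adding small mussels raises the average — include it.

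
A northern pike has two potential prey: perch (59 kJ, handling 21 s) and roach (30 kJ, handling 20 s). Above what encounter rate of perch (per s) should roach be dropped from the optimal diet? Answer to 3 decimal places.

At the threshold, the rate on perch alone equals the profitability of roach: λ·59/(1 + λ·21) = 30/20 = 1.5.
Rearranging, λ(59 − 1.5×21) = 1.5, so λ = 1.5/27.5 = 0.05455 per s.

0.055 per s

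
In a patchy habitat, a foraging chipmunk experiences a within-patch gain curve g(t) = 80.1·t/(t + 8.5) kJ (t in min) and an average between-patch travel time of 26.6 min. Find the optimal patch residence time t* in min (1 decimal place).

Maximise g(t)/(T+t): set derivative to zero → g'(t)(T+t) = g(t).
g'(t) = 80.1·8.5/(t + 8.5)². Setting 80.1·8.5/(t+8.5)² = 80.1t/[(t+8.5)(26.6+t)] gives 8.5(26.6+t) = t(t+8.5), so t² = 8.5×26.6 = 226.1.
t* = √226.1 = 15.04 min.

15.0 min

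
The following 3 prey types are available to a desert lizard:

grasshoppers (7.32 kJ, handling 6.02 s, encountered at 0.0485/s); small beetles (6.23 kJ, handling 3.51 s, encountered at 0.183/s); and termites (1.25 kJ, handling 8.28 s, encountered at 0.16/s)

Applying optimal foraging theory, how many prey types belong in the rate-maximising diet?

Profitabilities (E/h, kJ/s): small beetles 1.77, grasshoppers 1.22, termites 0.151. Add prey in this order while the next type's profitability exceeds the intake rate on those already taken.
Rate on top 1: 0.6942. grasshoppers: 1.22 > 0.6942 → include.
Rate on top 2: 0.7729. termites: 0.151 < 0.7729 → exclude; stop.
Optimal diet: small beetles, grasshoppers — 2 of 3 types.

2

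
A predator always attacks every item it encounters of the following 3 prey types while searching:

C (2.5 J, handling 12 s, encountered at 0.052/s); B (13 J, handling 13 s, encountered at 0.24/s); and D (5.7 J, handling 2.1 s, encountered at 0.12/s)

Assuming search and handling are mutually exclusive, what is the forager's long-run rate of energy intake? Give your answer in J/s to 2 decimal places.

0.79 J/s

R = (0.052×2.5 + 0.24×13 + 0.12×5.7) / (1 + 0.052×12 + 0.24×13 + 0.12×2.1) = 3.934/4.996 = 0.7874 J/s.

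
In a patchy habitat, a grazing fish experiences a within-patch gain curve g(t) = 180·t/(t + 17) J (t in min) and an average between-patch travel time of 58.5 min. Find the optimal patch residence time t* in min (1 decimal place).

31.5 min

By the marginal value theorem, leave when the instantaneous gain rate g'(t) equals the habitat-wide average g(t)/(T + t).
g'(t) = 180·17/(t + 17)². Setting 180·17/(t+17)² = 180t/[(t+17)(58.5+t)] gives 17(58.5+t) = t(t+17), so t² = 17×58.5 = 994.5.
t* = √994.5 = 31.54 min.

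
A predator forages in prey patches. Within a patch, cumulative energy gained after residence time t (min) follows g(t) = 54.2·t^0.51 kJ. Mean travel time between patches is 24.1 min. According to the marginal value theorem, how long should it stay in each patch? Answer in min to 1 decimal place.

Optimal t* satisfies g'(t*) = g(t*)/(T + t*).
g'(t) = 0.51·54.2·t^-0.49. Setting 0.51·54.2·t^-0.49 = 54.2·t^0.51/(24.1+t) gives 0.51(24.1+t) = t, so 0.49·t = 0.51×24.1.
t* = 0.51×24.1/0.49 = 25.08 min.

25.1 min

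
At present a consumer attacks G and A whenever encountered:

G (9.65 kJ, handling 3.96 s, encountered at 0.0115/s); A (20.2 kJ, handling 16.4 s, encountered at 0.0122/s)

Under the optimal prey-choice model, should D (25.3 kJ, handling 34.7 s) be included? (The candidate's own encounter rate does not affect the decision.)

Intake rate on the current diet: R = (0.0115×9.65 + 0.0122×20.2) / (1 + 0.0115×3.96 + 0.0122×16.4) = 0.3574/1.246 = 0.2869 kJ/s.
Profitability of D: 25.3/34.7 = 0.7291 kJ/s.
0.7291 > 0.2869, so adding D raises the average — include it.

Yes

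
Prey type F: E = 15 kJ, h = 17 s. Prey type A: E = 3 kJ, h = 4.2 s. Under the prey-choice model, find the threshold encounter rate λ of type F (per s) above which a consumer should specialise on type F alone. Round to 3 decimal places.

The zero-one rule: include type A iff E₂/h₂ > λE₁/(1+λh₁). Equality gives the switch point.
λE₁h₂ = E₂ + λE₂h₁ ⇒ λ = E₂/(E₁h₂ − E₂h₁) = 3/(63 − 51) = 0.25 per s.

0.250 per s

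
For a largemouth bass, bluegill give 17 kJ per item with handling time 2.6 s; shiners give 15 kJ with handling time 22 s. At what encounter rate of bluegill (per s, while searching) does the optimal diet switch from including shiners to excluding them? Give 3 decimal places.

At the threshold, the rate on bluegill alone equals the profitability of shiners: λ·17/(1 + λ·2.6) = 15/22 = 0.6818.
Rearranging, λ(17 − 0.6818×2.6) = 0.6818, so λ = 0.6818/15.23 = 0.04478 per s.

0.045 per s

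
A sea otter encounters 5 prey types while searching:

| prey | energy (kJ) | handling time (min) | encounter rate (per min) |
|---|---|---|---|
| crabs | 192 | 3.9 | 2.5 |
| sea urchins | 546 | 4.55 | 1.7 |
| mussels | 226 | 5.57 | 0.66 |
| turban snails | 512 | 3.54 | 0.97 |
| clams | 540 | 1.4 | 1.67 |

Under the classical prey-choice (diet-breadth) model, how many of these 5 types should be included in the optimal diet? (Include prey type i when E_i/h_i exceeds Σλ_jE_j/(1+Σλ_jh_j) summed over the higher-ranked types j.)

E/h in descending order: clams 386, turban snails 145, sea urchins 120, crabs 49.2, mussels 40.6 kJ/min. The optimal diet is the largest prefix of this list for which every included type satisfies E_i/h_i > R on the types above it.
Rate on top 1: 270.2. turban snails: 145 < 270.2 → exclude; stop.
Optimal diet: clams — 1 of 5 types.

1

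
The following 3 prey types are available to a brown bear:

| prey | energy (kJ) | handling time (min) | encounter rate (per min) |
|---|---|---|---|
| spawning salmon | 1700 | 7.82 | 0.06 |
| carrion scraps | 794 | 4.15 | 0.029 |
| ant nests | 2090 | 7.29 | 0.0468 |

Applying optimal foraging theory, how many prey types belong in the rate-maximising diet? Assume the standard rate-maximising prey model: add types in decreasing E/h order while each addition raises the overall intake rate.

E/h in descending order: ant nests 287, spawning salmon 217, carrion scraps 191 kJ/min. The optimal diet is the largest prefix of this list for which every included type satisfies E_i/h_i > R on the types above it.
Rate on top 1: 72.93. spawning salmon: 217 > 72.93 → include.
Rate on top 2: 110.4. carrion scraps: 191 > 110.4 → include.
Optimal diet: ant nests, spawning salmon, carrion scraps — 3 of 3 types.

3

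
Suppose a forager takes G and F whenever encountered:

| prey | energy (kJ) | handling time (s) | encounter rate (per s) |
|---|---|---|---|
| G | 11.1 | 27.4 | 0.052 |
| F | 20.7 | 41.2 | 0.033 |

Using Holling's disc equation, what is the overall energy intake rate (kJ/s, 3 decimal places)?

R = (0.052×11.1 + 0.033×20.7) / (1 + 0.052×27.4 + 0.033×41.2) = 1.26/3.784 = 0.333 kJ/s.

0.333 kJ/s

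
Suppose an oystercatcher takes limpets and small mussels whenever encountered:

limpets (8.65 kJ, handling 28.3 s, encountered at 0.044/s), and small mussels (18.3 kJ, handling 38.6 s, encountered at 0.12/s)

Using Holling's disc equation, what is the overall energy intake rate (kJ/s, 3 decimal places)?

R = (0.044×8.65 + 0.12×18.3) / (1 + 0.044×28.3 + 0.12×38.6) = 2.577/6.877 = 0.3747 kJ/s.

0.375 kJ/s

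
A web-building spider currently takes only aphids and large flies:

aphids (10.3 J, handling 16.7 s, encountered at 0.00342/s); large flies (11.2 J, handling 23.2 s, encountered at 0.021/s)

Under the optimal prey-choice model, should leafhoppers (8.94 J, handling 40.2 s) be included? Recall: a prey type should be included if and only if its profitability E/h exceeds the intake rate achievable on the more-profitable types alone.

Current rate: (0.00342×10.3 + 0.021×11.2)/(1 + 0.00342×16.7 + 0.021×23.2) = 0.1751 J/s.
leafhoppers: E/h = 8.94/40.2 = 0.2224 J/s.
Since 0.2224 > R, including leafhoppers increases the long-run rate.

Yes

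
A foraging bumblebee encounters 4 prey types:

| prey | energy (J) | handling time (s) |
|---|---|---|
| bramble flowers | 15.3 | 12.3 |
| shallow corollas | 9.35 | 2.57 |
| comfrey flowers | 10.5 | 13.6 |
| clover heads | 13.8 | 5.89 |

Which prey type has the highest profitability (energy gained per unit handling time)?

Profitability E/h (J/s): bramble flowers = 15.3/12.3 = 1.24, shallow corollas = 9.35/2.57 = 3.64, comfrey flowers = 10.5/13.6 = 0.772, clover heads = 13.8/5.89 = 2.34.
Ranked: shallow corollas > clover heads > bramble flowers > comfrey flowers.

shallow corollas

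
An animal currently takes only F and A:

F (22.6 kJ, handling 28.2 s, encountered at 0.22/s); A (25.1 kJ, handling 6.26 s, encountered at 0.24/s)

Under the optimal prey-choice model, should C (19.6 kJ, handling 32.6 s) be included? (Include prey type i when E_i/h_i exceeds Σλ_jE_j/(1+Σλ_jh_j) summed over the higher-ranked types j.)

No

Current rate: (0.22×22.6 + 0.24×25.1)/(1 + 0.22×28.2 + 0.24×6.26) = 1.263 kJ/s.
C: E/h = 19.6/32.6 = 0.6012 kJ/s.
Since 0.6012 < R, time spent handling C is better spent searching.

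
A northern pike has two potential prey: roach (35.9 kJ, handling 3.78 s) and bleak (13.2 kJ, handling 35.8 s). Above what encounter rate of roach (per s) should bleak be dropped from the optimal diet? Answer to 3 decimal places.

0.011 per s

At the threshold, the rate on roach alone equals the profitability of bleak: λ·35.9/(1 + λ·3.78) = 13.2/35.8 = 0.3687.
Rearranging, λ(35.9 − 0.3687×3.78) = 0.3687, so λ = 0.3687/34.51 = 0.01069 per s.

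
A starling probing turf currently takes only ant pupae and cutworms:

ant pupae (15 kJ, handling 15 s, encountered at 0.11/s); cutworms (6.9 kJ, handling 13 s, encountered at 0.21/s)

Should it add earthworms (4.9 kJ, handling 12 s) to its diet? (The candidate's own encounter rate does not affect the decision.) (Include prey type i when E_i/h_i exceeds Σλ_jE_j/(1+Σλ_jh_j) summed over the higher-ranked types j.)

No

Current rate: (0.11×15 + 0.21×6.9)/(1 + 0.11×15 + 0.21×13) = 0.576 kJ/s.
Profitability of earthworms: 4.9/12 = 0.4083 kJ/s.
Since 0.4083 < R, time spent handling earthworms is better spent searching.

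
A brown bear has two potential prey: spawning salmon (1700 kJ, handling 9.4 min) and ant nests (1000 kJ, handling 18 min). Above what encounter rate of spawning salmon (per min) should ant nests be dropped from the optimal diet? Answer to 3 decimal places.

0.047 per min

Drop ant nests once their profitability E₂/h₂ falls below the rate achievable on spawning salmon alone: E₂/h₂ = λE₁/(1 + λh₁).
Solve for λ: λE₁h₂ = E₂(1 + λh₁) → λ(E₁h₂ − E₂h₁) = E₂ → λ = E₂/(E₁h₂ − E₂h₁).
λ = 1000/(1700×18 − 1000×9.4) = 1000/2.12e+04 = 0.04717 per min.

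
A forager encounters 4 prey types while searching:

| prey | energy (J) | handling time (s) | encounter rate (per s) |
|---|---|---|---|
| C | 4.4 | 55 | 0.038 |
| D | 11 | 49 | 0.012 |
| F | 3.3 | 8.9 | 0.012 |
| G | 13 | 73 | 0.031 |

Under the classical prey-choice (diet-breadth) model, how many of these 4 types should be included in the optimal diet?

Rank by E/h (J/s): F 0.371, D 0.224, G 0.178, C 0.08. Include each in turn until the next type's E/h falls below the running intake rate.
Rate on top 1: 0.03578. D: 0.224 > 0.03578 → include.
Rate on top 2: 0.1013. G: 0.178 > 0.1013 → include.
Rate on top 3: 0.1452. C: 0.08 < 0.1452 → exclude; stop.
Optimal diet: F, D, G — 3 of 4 types.

3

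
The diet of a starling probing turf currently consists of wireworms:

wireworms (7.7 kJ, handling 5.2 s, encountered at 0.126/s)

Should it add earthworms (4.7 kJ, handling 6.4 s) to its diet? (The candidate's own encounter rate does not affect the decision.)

Yes

On wireworms alone, R = ΣλE/(1+Σλh) = 0.9702/1.655 = 0.5862 kJ/s.
earthworms: E/h = 4.7/6.4 = 0.7344 kJ/s.
0.7344 > 0.5862, so adding earthworms raises the average — include it.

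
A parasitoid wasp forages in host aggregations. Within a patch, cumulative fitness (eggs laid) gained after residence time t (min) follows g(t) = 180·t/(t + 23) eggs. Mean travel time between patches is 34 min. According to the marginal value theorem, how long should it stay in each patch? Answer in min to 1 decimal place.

Maximise g(t)/(T+t): set derivative to zero → g'(t)(T+t) = g(t).
g'(t) = 180·23/(t + 23)². Setting 180·23/(t+23)² = 180t/[(t+23)(34+t)] gives 23(34+t) = t(t+23), so t² = 23×34 = 782.
t* = √782 = 27.96 min.

28.0 min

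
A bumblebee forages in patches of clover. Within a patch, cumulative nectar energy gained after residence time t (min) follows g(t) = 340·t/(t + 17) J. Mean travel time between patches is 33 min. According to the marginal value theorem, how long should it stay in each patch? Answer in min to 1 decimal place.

23.7 min

Optimal t* satisfies g'(t*) = g(t*)/(T + t*).
g'(t) = 340·17/(t + 17)². Setting 340·17/(t+17)² = 340t/[(t+17)(33+t)] gives 17(33+t) = t(t+17), so t² = 17×33 = 561.
t* = √561 = 23.69 min.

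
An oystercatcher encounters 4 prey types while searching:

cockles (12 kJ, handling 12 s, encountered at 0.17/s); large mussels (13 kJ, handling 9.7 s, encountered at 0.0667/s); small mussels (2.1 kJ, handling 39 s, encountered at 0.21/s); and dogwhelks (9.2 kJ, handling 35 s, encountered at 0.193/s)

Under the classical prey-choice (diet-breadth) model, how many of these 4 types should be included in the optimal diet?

Profitabilities (E/h, kJ/s): large mussels 1.34, cockles 1, dogwhelks 0.263, small mussels 0.0538. Add prey in this order while the next type's profitability exceeds the intake rate on those already taken.
Rate on top 1: 0.5265. cockles: 1 > 0.5265 → include.
Rate on top 2: 0.7885. dogwhelks: 0.263 < 0.7885 → exclude; stop.
Optimal diet: large mussels, cockles — 2 of 4 types.

2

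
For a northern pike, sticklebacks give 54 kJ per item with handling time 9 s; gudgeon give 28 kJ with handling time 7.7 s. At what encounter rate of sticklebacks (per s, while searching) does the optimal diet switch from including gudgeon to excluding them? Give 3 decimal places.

At the threshold, the rate on sticklebacks alone equals the profitability of gudgeon: λ·54/(1 + λ·9) = 28/7.7 = 3.636.
Rearranging, λ(54 − 3.636×9) = 3.636, so λ = 3.636/21.27 = 0.1709 per s.

0.171 per s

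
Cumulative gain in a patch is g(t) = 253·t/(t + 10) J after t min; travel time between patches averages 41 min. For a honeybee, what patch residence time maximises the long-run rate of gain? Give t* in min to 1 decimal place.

Optimal t* satisfies g'(t*) = g(t*)/(T + t*).
g'(t) = 253·10/(t + 10)². Setting 253·10/(t+10)² = 253t/[(t+10)(41+t)] gives 10(41+t) = t(t+10), so t² = 10×41 = 410.
t* = √410 = 20.25 min.

20.2 min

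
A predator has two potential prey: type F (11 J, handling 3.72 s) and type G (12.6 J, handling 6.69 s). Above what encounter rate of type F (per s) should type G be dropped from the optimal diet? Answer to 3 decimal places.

The zero-one rule: include type G iff E₂/h₂ > λE₁/(1+λh₁). Equality gives the switch point.
λE₁h₂ = E₂ + λE₂h₁ ⇒ λ = E₂/(E₁h₂ − E₂h₁) = 12.6/(73.59 − 46.87) = 0.4716 per s.

0.472 per s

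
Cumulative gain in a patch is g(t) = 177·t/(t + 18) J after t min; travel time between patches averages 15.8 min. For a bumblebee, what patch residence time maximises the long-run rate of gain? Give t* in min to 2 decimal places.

16.86 min

Maximise g(t)/(T+t): set derivative to zero → g'(t)(T+t) = g(t).
g'(t) = 177·18/(t + 18)². Setting 177·18/(t+18)² = 177t/[(t+18)(15.8+t)] gives 18(15.8+t) = t(t+18), so t² = 18×15.8 = 284.4.
t* = √284.4 = 16.86 min.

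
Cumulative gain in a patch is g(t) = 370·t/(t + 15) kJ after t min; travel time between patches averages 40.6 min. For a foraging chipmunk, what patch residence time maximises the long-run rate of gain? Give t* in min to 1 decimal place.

Optimal t* satisfies g'(t*) = g(t*)/(T + t*).
g'(t) = 370·15/(t + 15)². Setting 370·15/(t+15)² = 370t/[(t+15)(40.6+t)] gives 15(40.6+t) = t(t+15), so t² = 15×40.6 = 609.
t* = √609 = 24.68 min.

24.7 min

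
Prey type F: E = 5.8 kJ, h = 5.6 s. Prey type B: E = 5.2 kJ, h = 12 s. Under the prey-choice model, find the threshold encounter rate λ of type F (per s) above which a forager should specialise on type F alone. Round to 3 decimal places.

0.128 per s

At the threshold, the rate on type F alone equals the profitability of type B: λ·5.8/(1 + λ·5.6) = 5.2/12 = 0.4333.
Rearranging, λ(5.8 − 0.4333×5.6) = 0.4333, so λ = 0.4333/3.373 = 0.1285 per s.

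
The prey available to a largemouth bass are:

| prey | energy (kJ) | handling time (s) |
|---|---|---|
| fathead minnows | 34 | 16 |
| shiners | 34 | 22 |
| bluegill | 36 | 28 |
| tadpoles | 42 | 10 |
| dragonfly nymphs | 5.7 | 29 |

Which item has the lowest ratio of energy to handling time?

dragonfly nymphs

In descending order of E/h:
tadpoles: 42/10 = 4.2 kJ/s
fathead minnows: 34/16 = 2.12 kJ/s
shiners: 34/22 = 1.55 kJ/s
bluegill: 36/28 = 1.29 kJ/s
dragonfly nymphs: 5.7/29 = 0.197 kJ/s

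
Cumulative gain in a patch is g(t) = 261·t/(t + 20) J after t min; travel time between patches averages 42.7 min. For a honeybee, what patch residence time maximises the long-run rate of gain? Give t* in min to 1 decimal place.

29.2 min

By the marginal value theorem, leave when the instantaneous gain rate g'(t) equals the habitat-wide average g(t)/(T + t).
g'(t) = 261·20/(t + 20)². Setting 261·20/(t+20)² = 261t/[(t+20)(42.7+t)] gives 20(42.7+t) = t(t+20), so t² = 20×42.7 = 854.
t* = √854 = 29.22 min.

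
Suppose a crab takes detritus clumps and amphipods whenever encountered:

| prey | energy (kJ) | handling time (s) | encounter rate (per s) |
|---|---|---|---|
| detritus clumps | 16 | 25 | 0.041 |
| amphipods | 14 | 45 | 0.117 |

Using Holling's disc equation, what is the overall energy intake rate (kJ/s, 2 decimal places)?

R = (0.041×16 + 0.117×14) / (1 + 0.041×25 + 0.117×45) = 2.294/7.29 = 0.3147 kJ/s.

0.31 kJ/s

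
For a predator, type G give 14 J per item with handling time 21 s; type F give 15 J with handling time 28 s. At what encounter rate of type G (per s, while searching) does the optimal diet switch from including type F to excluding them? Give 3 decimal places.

The zero-one rule: include type F iff E₂/h₂ > λE₁/(1+λh₁). Equality gives the switch point.
λE₁h₂ = E₂ + λE₂h₁ ⇒ λ = E₂/(E₁h₂ − E₂h₁) = 15/(392 − 315) = 0.1948 per s.

0.195 per s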